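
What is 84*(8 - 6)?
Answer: 168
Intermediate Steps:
84*(8 - 6) = 84*2 = 168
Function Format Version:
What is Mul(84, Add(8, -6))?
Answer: 168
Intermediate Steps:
Mul(84, Add(8, -6)) = Mul(84, 2) = 168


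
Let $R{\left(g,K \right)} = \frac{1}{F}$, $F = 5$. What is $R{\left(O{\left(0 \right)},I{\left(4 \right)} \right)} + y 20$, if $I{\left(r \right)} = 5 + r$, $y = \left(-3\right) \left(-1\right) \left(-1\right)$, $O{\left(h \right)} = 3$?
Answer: $- \frac{299}{5} \approx -59.8$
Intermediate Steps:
$y = -3$ ($y = 3 \left(-1\right) = -3$)
$R{\left(g,K \right)} = \frac{1}{5}$
$R{\left(O{\left(0 \right)},I{\left(4 \right)} \right)} + y 20 = \frac{1}{5} - 60 = - \frac{299}{5}$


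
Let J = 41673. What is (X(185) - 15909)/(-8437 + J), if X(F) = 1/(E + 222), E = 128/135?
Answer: -478828947/1000337128 ≈ -0.47867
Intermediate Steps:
E = 128/135 (E = 128*(1/135) = 128/135 ≈ 0.94815)
X(F) = 135/30098 (X(F) = 1/(128/135 + 222) = 1/(30098/135) = 135/30098)
(X(185) - 15909)/(-8437 + J) = (135/30098 - 15909)/(-8437 + 41673) = -478828947/30098/33236 = -478828947/30098*1/33236 = -478828947/1000337128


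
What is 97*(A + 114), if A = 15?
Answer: 12513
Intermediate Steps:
97*(A + 114) = 97*(15 + 114) = 97*129 = 12513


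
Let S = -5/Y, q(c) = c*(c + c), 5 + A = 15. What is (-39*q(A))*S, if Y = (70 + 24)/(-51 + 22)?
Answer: -565500/47 ≈ -12032.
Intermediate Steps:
A = 10 (A = -5 + 15 = 10)
q(c) = 2*c**2 (q(c) = c*(2*c) = 2*c**2)
Y = -94/29 (Y = 94/(-29) = 94*(-1/29) = -94/29 ≈ -3.2414)
S = 145/94 (S = -5/(-94/29) = -5*(-29/94) = 145/94 ≈ 1.5426)
(-39*q(A))*S = -78*10**2*(145/94) = -78*100*(145/94) = -39*200*(145/94) = -7800*145/94 = -565500/47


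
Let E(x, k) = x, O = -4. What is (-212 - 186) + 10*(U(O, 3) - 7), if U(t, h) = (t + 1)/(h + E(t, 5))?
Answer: -438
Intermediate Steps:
U(t, h) = (1 + t)/(h + t) (U(t, h) = (t + 1)/(h + t) = (1 + t)/(h + t))
(-212 - 186) + 10*(U(O, 3) - 7) = (-212 - 186) + 10*((1 - 4)/(3 - 4) - 7) = -398 + 10*(-3/(-1) - 7) = -398 + 10*(-1*(-3) - 7) = -398 + 10*(3 - 7) = -398 + 10*(-4) = -398 - 40 = -438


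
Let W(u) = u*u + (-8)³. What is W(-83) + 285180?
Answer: 291557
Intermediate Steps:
W(u) = -512 + u² (W(u) = u² - 512 = -512 + u²)
W(-83) + 285180 = (-512 + (-83)²) + 285180 = (-512 + 6889) + 285180 = 6377 + 285180 = 291557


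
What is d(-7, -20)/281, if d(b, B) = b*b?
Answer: 49/281 ≈ 0.17438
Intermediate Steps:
d(b, B) = b²
d(-7, -20)/281 = (-7)²/281 = 49*(1/281) = 49/281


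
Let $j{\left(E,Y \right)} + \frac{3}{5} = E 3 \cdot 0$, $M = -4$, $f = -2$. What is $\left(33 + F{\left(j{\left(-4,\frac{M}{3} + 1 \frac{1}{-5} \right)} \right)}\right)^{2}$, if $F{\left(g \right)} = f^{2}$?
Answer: $1369$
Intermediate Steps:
$j{\left(E,Y \right)} = - \frac{3}{5}$ ($j{\left(E,Y \right)} = - \frac{3}{5} + E 3 \cdot 0 = - \frac{3}{5} + 3 E 0 = - \frac{3}{5} + 0 = - \frac{3}{5}$)
$F{\left(g \right)} = 4$ ($F{\left(g \right)} = \left(-2\right)^{2} = 4$)
$\left(33 + F{\left(j{\left(-4,\frac{M}{3} + 1 \frac{1}{-5} \right)} \right)}\right)^{2} = \left(33 + 4\right)^{2} = 37^{2} = 1369$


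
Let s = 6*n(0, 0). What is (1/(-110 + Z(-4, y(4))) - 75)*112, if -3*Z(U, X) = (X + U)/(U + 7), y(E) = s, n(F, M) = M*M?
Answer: -4141704/493 ≈ -8401.0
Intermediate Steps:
n(F, M) = M²
s = 0 (s = 6*0² = 6*0 = 0)
y(E) = 0
Z(U, X) = -(U + X)/(3*(7 + U)) (Z(U, X) = -(X + U)/(3*(U + 7)) = -(U + X)/(3*(7 + U)))
(1/(-110 + Z(-4, y(4))) - 75)*112 = (1/(-110 + (-1*(-4) - 1*0)/(3*(7 - 4))) - 75)*112 = (1/(-110 + (⅓)*(4 + 0)/3) - 75)*112 = (1/(-110 + (⅓)*(⅓)*4) - 75)*112 = (1/(-110 + 4/9) - 75)*112 = (1/(-986/9) - 75)*112 = (-9/986 - 75)*112 = -73959/986*112 = -4141704/493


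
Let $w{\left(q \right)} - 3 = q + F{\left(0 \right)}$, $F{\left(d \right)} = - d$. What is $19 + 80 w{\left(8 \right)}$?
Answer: $899$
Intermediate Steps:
$w{\left(q \right)} = 3 + q$ ($w{\left(q \right)} = 3 + \left(q - 0\right) = 3 + \left(q + 0\right) = 3 + q$)
$19 + 80 w{\left(8 \right)} = 19 + 80 \left(3 + 8\right) = 19 + 80 \cdot 11 = 19 + 880 = 899$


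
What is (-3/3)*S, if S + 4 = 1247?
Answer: -1243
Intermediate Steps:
S = 1243 (S = -4 + 1247 = 1243)
(-3/3)*S = -3/3*1243 = -3*1/3*1243 = -1*1243 = -1243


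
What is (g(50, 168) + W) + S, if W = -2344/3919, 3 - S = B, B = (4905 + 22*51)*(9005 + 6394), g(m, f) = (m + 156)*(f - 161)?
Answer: -363715839776/3919 ≈ -9.2808e+7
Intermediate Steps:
g(m, f) = (-161 + f)*(156 + m) (g(m, f) = (156 + m)*(-161 + f) = (-161 + f)*(156 + m))
B = 92809773 (B = (4905 + 1122)*15399 = 6027*15399 = 92809773)
S = -92809770 (S = 3 - 1*92809773 = 3 - 92809773 = -92809770)
W = -2344/3919 (W = -2344*1/3919 = -2344/3919 ≈ -0.59811)
(g(50, 168) + W) + S = ((-25116 - 161*50 + 156*168 + 168*50) - 2344/3919) - 92809770 = ((-25116 - 8050 + 26208 + 8400) - 2344/3919) - 92809770 = (1442 - 2344/3919) - 92809770 = 5648854/3919 - 92809770 = -363715839776/3919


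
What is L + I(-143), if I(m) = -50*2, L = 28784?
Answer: 28684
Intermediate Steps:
I(m) = -100
L + I(-143) = 28784 - 100 = 28684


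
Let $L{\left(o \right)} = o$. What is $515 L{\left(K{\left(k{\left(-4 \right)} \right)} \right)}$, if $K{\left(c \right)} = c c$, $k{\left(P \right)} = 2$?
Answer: $2060$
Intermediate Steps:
$K{\left(c \right)} = c^{2}$
$515 L{\left(K{\left(k{\left(-4 \right)} \right)} \right)} = 515 \cdot 2^{2} = 515 \cdot 4 = 2060$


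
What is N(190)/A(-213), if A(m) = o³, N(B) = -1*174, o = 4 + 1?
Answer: -174/125 ≈ -1.3920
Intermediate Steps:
o = 5
N(B) = -174
A(m) = 125 (A(m) = 5³ = 125)
N(190)/A(-213) = -174/125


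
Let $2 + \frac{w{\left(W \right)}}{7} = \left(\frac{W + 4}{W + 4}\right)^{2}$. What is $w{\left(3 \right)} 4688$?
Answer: $-32816$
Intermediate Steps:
$w{\left(W \right)} = -7$ ($w{\left(W \right)} = -14 + 7 \left(\frac{W + 4}{W + 4}\right)^{2} = -14 + 7 \left(\frac{4 + W}{4 + W}\right)^{2} = -14 + 7 \cdot 1^{2} = -14 + 7 \cdot 1 = -14 + 7 = -7$)
$w{\left(3 \right)} 4688 = \left(-7\right) 4688 = -32816$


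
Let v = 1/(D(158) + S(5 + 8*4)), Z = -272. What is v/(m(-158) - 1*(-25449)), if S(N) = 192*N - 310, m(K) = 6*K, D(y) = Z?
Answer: 1/159795522 ≈ 6.2580e-9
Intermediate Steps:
D(y) = -272
S(N) = -310 + 192*N
v = 1/6522 (v = 1/(-272 + (-310 + 192*(5 + 8*4))) = 1/(-272 + (-310 + 192*(5 + 32))) = 1/(-272 + (-310 + 192*37)) = 1/(-272 + (-310 + 7104)) = 1/(-272 + 6794) = 1/6522 ≈ 0.00015333)
v/(m(-158) - 1*(-25449)) = 1/(6522*(6*(-158) - 1*(-25449))) = 1/(6522*(-948 + 25449)) = (1/6522)/24501 = (1/6522)*(1/24501) = 1/159795522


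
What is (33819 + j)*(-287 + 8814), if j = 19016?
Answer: 450524045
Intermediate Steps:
(33819 + j)*(-287 + 8814) = (33819 + 19016)*(-287 + 8814) = 52835*8527 = 450524045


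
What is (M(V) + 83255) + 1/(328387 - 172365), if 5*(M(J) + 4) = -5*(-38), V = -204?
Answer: 12994916359/156022 ≈ 83289.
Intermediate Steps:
M(J) = 34 (M(J) = -4 + (-5*(-38))/5 = -4 + (1/5)*190 = -4 + 38 = 34)
(M(V) + 83255) + 1/(328387 - 172365) = (34 + 83255) + 1/(328387 - 172365) = 83289 + 1/156022 = 12994916359/156022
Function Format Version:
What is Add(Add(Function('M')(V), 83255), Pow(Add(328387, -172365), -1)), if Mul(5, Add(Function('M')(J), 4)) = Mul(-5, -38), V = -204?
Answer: Rational(12994916359, 156022) ≈ 83289.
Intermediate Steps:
Function('M')(J) = 34 (Function('M')(J) = Add(-4, Mul(Rational(1, 5), Mul(-5, -38))) = Add(-4, Mul(Rational(1, 5), 190)) = Add(-4, 38) = 34)
Add(Add(Function('M')(V), 83255), Pow(Add(328387, -172365), -1)) = Add(Add(34, 83255), Pow(Add(328387, -172365), -1)) = Add(83289, Pow(156022, -1)) = Add(83289, Rational(1, 156022)) = Rational(12994916359, 156022)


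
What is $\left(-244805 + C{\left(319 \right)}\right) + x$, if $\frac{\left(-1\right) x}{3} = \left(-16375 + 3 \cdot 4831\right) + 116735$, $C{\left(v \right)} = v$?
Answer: $-589045$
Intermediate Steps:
$x = -344559$ ($x = - 3 \left(\left(-16375 + 3 \cdot 4831\right) + 116735\right) = - 3 \left(\left(-16375 + 14493\right) + 116735\right) = - 3 \left(-1882 + 116735\right) = \left(-3\right) 114853 = -344559$)
$\left(-244805 + C{\left(319 \right)}\right) + x = \left(-244805 + 319\right) - 344559 = -244486 - 344559 = -589045$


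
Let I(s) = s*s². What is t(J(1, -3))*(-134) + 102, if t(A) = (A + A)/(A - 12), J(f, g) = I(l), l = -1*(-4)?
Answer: -2962/13 ≈ -227.85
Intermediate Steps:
l = 4
I(s) = s³
J(f, g) = 64 (J(f, g) = 4³ = 64)
t(A) = 2*A/(-12 + A) (t(A) = (2*A)/(-12 + A) = 2*A/(-12 + A))
t(J(1, -3))*(-134) + 102 = (2*64/(-12 + 64))*(-134) + 102 = (2*64/52)*(-134) + 102 = (2*64*(1/52))*(-134) + 102 = (32/13)*(-134) + 102 = -4288/13 + 102 = -2962/13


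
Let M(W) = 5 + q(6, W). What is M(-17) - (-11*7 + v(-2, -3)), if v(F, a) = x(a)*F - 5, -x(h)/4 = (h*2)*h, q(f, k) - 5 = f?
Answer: -46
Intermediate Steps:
q(f, k) = 5 + f
M(W) = 16 (M(W) = 5 + (5 + 6) = 5 + 11 = 16)
x(h) = -8*h**2 (x(h) = -4*h*2*h = -4*2*h*h = -8*h**2)
v(F, a) = -5 - 8*F*a**2 (v(F, a) = (-8*a**2)*F - 5 = -8*F*a**2 - 5 = -5 - 8*F*a**2)
M(-17) - (-11*7 + v(-2, -3)) = 16 - (-11*7 + (-5 - 8*(-2)*(-3)**2)) = 16 - (-77 + (-5 - 8*(-2)*9)) = 16 - (-77 + (-5 + 144)) = 16 - (-77 + 139) = 16 - 1*62 = 16 - 62 = -46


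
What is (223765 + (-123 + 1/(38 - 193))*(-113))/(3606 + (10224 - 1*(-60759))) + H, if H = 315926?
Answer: 3652550522203/11561295 ≈ 3.1593e+5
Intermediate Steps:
(223765 + (-123 + 1/(38 - 193))*(-113))/(3606 + (10224 - 1*(-60759))) + H = (223765 + (-123 + 1/(38 - 193))*(-113))/(3606 + (10224 - 1*(-60759))) + 315926 = (223765 + (-123 + 1/(-155))*(-113))/(3606 + (10224 + 60759)) + 315926 = (223765 + (-123 - 1/155)*(-113))/(3606 + 70983) + 315926 = (223765 - 19066/155*(-113))/74589 + 315926 = (223765 + 2154458/155)*(1/74589) + 315926 = (36838033/155)*(1/74589) + 315926 = 36838033/11561295 + 315926 = 3652550522203/11561295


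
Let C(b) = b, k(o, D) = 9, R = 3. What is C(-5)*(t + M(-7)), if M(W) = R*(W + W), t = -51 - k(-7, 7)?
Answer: 510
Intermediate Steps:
t = -60 (t = -51 - 1*9 = -51 - 9 = -60)
M(W) = 6*W (M(W) = 3*(W + W) = 3*(2*W) = 6*W)
C(-5)*(t + M(-7)) = -5*(-60 + 6*(-7)) = -5*(-60 - 42) = -5*(-102) = 510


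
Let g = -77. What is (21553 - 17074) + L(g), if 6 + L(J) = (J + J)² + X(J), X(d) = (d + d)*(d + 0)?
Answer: 40047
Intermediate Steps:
X(d) = 2*d² (X(d) = (2*d)*d = 2*d²)
L(J) = -6 + 6*J² (L(J) = -6 + ((J + J)² + 2*J²) = -6 + ((2*J)² + 2*J²) = -6 + (4*J² + 2*J²) = -6 + 6*J²)
(21553 - 17074) + L(g) = (21553 - 17074) + (-6 + 6*(-77)²) = 4479 + (-6 + 6*5929) = 4479 + (-6 + 35574) = 4479 + 35568 = 40047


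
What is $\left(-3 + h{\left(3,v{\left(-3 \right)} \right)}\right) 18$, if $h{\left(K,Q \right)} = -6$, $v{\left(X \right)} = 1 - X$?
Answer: $-162$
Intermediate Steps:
$\left(-3 + h{\left(3,v{\left(-3 \right)} \right)}\right) 18 = \left(-3 - 6\right) 18 = \left(-9\right) 18 = -162$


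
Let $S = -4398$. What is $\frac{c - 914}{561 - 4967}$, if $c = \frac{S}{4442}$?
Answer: $\frac{2032193}{9785726} \approx 0.20767$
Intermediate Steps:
$c = - \frac{2199}{2221}$ ($c = - \frac{4398}{4442} = \left(-4398\right) \frac{1}{4442} = - \frac{2199}{2221} \approx -0.99009$)
$\frac{c - 914}{561 - 4967} = \frac{- \frac{2199}{2221} - 914}{561 - 4967} = - \frac{2032193}{2221 \left(-4406\right)} = \left(- \frac{2032193}{2221}\right) \left(- \frac{1}{4406}\right) = \frac{2032193}{9785726}$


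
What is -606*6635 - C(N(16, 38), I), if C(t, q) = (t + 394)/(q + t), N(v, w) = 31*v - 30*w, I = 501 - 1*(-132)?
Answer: -44229160/11 ≈ -4.0208e+6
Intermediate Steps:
I = 633 (I = 501 + 132 = 633)
N(v, w) = -30*w + 31*v
C(t, q) = (394 + t)/(q + t)
-606*6635 - C(N(16, 38), I) = -606*6635 - (394 + (-30*38 + 31*16))/(633 + (-30*38 + 31*16)) = -4020810 - (394 + (-1140 + 496))/(633 + (-1140 + 496)) = -4020810 - (394 - 644)/(633 - 644) = -4020810 - (-250)/(-11) = -4020810 - (-1)*(-250)/11 = -4020810 - 1*250/11 = -4020810 - 250/11 = -44229160/11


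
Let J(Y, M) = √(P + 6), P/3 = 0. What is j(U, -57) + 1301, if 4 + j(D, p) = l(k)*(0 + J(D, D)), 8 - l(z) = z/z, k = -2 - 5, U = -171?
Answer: 1297 + 7*√6 ≈ 1314.1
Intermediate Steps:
P = 0 (P = 3*0 = 0)
k = -7
l(z) = 7 (l(z) = 8 - z/z = 8 - 1*1 = 8 - 1 = 7)
J(Y, M) = √6 (J(Y, M) = √(0 + 6) = √6)
j(D, p) = -4 + 7*√6 (j(D, p) = -4 + 7*(0 + √6) = -4 + 7*√6)
j(U, -57) + 1301 = (-4 + 7*√6) + 1301 = 1297 + 7*√6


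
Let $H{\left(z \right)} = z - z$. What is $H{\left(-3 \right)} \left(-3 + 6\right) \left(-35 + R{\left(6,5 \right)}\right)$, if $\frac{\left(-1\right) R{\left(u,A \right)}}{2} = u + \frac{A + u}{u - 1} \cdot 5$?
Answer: $0$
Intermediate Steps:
$H{\left(z \right)} = 0$
$R{\left(u,A \right)} = - 2 u - \frac{10 \left(A + u\right)}{-1 + u}$ ($R{\left(u,A \right)} = - 2 \left(u + \frac{A + u}{u - 1} \cdot 5\right) = - 2 \left(u + \frac{A + u}{-1 + u} 5\right) = - 2 \left(u + \frac{5 \left(A + u\right)}{-1 + u}\right) = - 2 u - \frac{10 \left(A + u\right)}{-1 + u}$)
$H{\left(-3 \right)} \left(-3 + 6\right) \left(-35 + R{\left(6,5 \right)}\right) = 0 \left(-3 + 6\right) \left(-35 + \frac{2 \left(- 6^{2} - 25 - 24\right)}{-1 + 6}\right) = 0 \cdot 3 \left(-35 + \frac{2 \left(\left(-1\right) 36 - 25 - 24\right)}{5}\right) = 0 \left(-35 + 2 \cdot \frac{1}{5} \left(-36 - 25 - 24\right)\right) = 0 \left(-35 + 2 \cdot \frac{1}{5} \left(-85\right)\right) = 0 \left(-35 - 34\right) = 0 \left(-69\right) = 0$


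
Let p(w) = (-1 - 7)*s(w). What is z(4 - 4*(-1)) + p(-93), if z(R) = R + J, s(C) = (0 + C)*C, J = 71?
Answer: -69113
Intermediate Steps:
s(C) = C**2 (s(C) = C*C = C**2)
p(w) = -8*w**2 (p(w) = (-1 - 7)*w**2 = -8*w**2)
z(R) = 71 + R (z(R) = R + 71 = 71 + R)
z(4 - 4*(-1)) + p(-93) = (71 + (4 - 4*(-1))) - 8*(-93)**2 = (71 + (4 + 4)) - 8*8649 = (71 + 8) - 69192 = 79 - 69192 = -69113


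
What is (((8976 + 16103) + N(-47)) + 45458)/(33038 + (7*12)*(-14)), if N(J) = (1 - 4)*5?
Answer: 35261/15931 ≈ 2.2134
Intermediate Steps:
N(J) = -15 (N(J) = -3*5 = -15)
(((8976 + 16103) + N(-47)) + 45458)/(33038 + (7*12)*(-14)) = (((8976 + 16103) - 15) + 45458)/(33038 + (7*12)*(-14)) = ((25079 - 15) + 45458)/(33038 + 84*(-14)) = (25064 + 45458)/(33038 - 1176) = 70522/31862 = 70522*(1/31862) = 35261/15931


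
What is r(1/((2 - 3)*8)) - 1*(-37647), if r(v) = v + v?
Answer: 150587/4 ≈ 37647.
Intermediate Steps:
r(v) = 2*v
r(1/((2 - 3)*8)) - 1*(-37647) = 2/(((2 - 3)*8)) - 1*(-37647) = 2/((-1*8)) + 37647 = 2/(-8) + 37647 = 2*(-1/8) + 37647 = -1/4 + 37647 = 150587/4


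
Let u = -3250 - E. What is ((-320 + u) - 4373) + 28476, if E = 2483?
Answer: 18050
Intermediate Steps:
u = -5733 (u = -3250 - 1*2483 = -3250 - 2483 = -5733)
((-320 + u) - 4373) + 28476 = ((-320 - 5733) - 4373) + 28476 = (-6053 - 4373) + 28476 = -10426 + 28476 = 18050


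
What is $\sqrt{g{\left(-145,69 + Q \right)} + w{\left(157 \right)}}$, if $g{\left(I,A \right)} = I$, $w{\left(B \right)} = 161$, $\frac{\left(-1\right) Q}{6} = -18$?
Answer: $4$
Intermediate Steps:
$Q = 108$ ($Q = \left(-6\right) \left(-18\right) = 108$)
$\sqrt{g{\left(-145,69 + Q \right)} + w{\left(157 \right)}} = \sqrt{-145 + 161} = \sqrt{16} = 4$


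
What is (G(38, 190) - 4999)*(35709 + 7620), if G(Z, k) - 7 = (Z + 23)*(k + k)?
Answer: 788067852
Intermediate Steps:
G(Z, k) = 7 + 2*k*(23 + Z) (G(Z, k) = 7 + (Z + 23)*(k + k) = 7 + (23 + Z)*(2*k) = 7 + 2*k*(23 + Z))
(G(38, 190) - 4999)*(35709 + 7620) = ((7 + 46*190 + 2*38*190) - 4999)*(35709 + 7620) = ((7 + 8740 + 14440) - 4999)*43329 = (23187 - 4999)*43329 = 18188*43329 = 788067852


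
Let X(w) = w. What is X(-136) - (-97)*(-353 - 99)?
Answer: -43980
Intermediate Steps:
X(-136) - (-97)*(-353 - 99) = -136 - (-97)*(-353 - 99) = -136 - (-97)*(-452) = -136 - 1*43844 = -136 - 43844 = -43980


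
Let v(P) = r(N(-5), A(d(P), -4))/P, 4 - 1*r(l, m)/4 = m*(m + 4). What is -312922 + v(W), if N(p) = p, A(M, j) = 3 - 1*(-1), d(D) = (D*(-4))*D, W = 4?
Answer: -312950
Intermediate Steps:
d(D) = -4*D² (d(D) = (-4*D)*D = -4*D²)
A(M, j) = 4 (A(M, j) = 3 + 1 = 4)
r(l, m) = 16 - 4*m*(4 + m) (r(l, m) = 16 - 4*m*(m + 4) = 16 - 4*m*(4 + m))
v(P) = -112/P (v(P) = (16 - 16*4 - 4*4²)/P = (16 - 64 - 4*16)/P = (16 - 64 - 64)/P = -112/P)
-312922 + v(W) = -312922 - 112/4 = -312922 - 112*¼ = -312922 - 28 = -312950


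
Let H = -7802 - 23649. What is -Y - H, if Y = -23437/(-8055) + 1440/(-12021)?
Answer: 1015034538976/32276385 ≈ 31448.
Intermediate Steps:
Y = 90045659/32276385 (Y = -23437*(-1/8055) + 1440*(-1/12021) = 23437/8055 - 480/4007 = 90045659/32276385 ≈ 2.7898)
H = -31451
-Y - H = -1*90045659/32276385 - 1*(-31451) = -90045659/32276385 + 31451 = 1015034538976/32276385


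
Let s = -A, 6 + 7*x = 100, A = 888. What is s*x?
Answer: -83472/7 ≈ -11925.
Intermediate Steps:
x = 94/7 (x = -6/7 + (⅐)*100 = -6/7 + 100/7 = 94/7 ≈ 13.429)
s = -888 (s = -1*888 = -888)
s*x = -888*94/7 = -83472/7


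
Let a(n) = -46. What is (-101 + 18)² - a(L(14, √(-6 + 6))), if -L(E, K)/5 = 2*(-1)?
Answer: 6935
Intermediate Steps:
L(E, K) = 10 (L(E, K) = -10*(-1) = -5*(-2) = 10)
(-101 + 18)² - a(L(14, √(-6 + 6))) = (-101 + 18)² - 1*(-46) = (-83)² + 46 = 6889 + 46 = 6935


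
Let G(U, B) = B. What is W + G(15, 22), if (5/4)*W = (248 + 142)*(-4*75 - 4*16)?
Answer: -113546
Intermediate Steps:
W = -113568 (W = 4*((248 + 142)*(-4*75 - 4*16))/5 = 4*(390*(-300 - 64))/5 = 4*(390*(-364))/5 = (⅘)*(-141960) = -113568)
W + G(15, 22) = -113568 + 22 = -113546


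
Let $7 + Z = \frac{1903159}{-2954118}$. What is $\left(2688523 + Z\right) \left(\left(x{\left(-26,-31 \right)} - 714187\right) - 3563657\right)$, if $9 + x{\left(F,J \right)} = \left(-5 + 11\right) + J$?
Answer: $- \frac{16987863370966381531}{1477059} \approx -1.1501 \cdot 10^{13}$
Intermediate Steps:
$x{\left(F,J \right)} = -3 + J$ ($x{\left(F,J \right)} = -9 + \left(\left(-5 + 11\right) + J\right) = -9 + \left(6 + J\right) = -3 + J$)
$Z = - \frac{22581985}{2954118}$ ($Z = -7 + \frac{1903159}{-2954118} = -7 + 1903159 \left(- \frac{1}{2954118}\right) = -7 - \frac{1903159}{2954118} = - \frac{22581985}{2954118} \approx -7.6442$)
$\left(2688523 + Z\right) \left(\left(x{\left(-26,-31 \right)} - 714187\right) - 3563657\right) = \left(2688523 - \frac{22581985}{2954118}\right) \left(\left(\left(-3 - 31\right) - 714187\right) - 3563657\right) = \frac{7942191605729 \left(\left(-34 - 714187\right) - 3563657\right)}{2954118} = \frac{7942191605729 \left(-714221 - 3563657\right)}{2954118} = \frac{7942191605729}{2954118} \left(-4277878\right) = - \frac{16987863370966381531}{1477059}$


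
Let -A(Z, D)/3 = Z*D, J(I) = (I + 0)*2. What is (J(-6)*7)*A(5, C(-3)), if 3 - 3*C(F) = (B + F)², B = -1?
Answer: -5460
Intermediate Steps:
J(I) = 2*I (J(I) = I*2 = 2*I)
C(F) = 1 - (-1 + F)²/3
A(Z, D) = -3*D*Z (A(Z, D) = -3*Z*D = -3*D*Z)
(J(-6)*7)*A(5, C(-3)) = ((2*(-6))*7)*(-3*(1 - (-1 - 3)²/3)*5) = (-12*7)*(-3*(1 - ⅓*(-4)²)*5) = -(-252)*(1 - ⅓*16)*5 = -(-252)*(1 - 16/3)*5 = -(-252)*(-13)*5/3 = -84*65 = -5460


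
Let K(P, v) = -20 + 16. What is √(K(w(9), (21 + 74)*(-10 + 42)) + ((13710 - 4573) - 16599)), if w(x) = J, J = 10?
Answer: I*√7466 ≈ 86.406*I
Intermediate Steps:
w(x) = 10
K(P, v) = -4
√(K(w(9), (21 + 74)*(-10 + 42)) + ((13710 - 4573) - 16599)) = √(-4 + ((13710 - 4573) - 16599)) = √(-4 + (9137 - 16599)) = √(-4 - 7462) = √(-7466) = I*√7466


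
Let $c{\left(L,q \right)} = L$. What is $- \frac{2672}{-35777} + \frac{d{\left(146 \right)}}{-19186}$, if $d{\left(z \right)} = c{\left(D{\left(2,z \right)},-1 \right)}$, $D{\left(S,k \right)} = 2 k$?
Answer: $\frac{20409054}{343208761} \approx 0.059465$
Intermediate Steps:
$d{\left(z \right)} = 2 z$
$- \frac{2672}{-35777} + \frac{d{\left(146 \right)}}{-19186} = - \frac{2672}{-35777} + \frac{2 \cdot 146}{-19186} = \left(-2672\right) \left(- \frac{1}{35777}\right) + 292 \left(- \frac{1}{19186}\right) = \frac{2672}{35777} - \frac{146}{9593} = \frac{20409054}{343208761}$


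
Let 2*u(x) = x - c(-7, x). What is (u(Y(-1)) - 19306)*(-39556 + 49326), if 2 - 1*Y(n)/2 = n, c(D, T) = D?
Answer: -188556115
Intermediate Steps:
Y(n) = 4 - 2*n
u(x) = 7/2 + x/2 (u(x) = (x - 1*(-7))/2 = (x + 7)/2 = (7 + x)/2 = 7/2 + x/2)
(u(Y(-1)) - 19306)*(-39556 + 49326) = ((7/2 + (4 - 2*(-1))/2) - 19306)*(-39556 + 49326) = ((7/2 + (4 + 2)/2) - 19306)*9770 = ((7/2 + (½)*6) - 19306)*9770 = ((7/2 + 3) - 19306)*9770 = (13/2 - 19306)*9770 = -38599/2*9770 = -188556115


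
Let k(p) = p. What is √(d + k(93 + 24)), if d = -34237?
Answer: 2*I*√8530 ≈ 184.72*I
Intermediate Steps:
√(d + k(93 + 24)) = √(-34237 + (93 + 24)) = √(-34237 + 117) = √(-34120) = 2*I*√8530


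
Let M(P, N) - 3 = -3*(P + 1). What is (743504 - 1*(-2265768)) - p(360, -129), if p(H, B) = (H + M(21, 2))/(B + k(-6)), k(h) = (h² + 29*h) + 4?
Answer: 791438833/263 ≈ 3.0093e+6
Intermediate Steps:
k(h) = 4 + h² + 29*h
M(P, N) = -3*P (M(P, N) = 3 - 3*(P + 1) = 3 - 3*(1 + P) = 3 + (-3 - 3*P) = -3*P)
p(H, B) = (-63 + H)/(-134 + B) (p(H, B) = (H - 3*21)/(B + (4 + (-6)² + 29*(-6))) = (H - 63)/(B + (4 + 36 - 174)) = (-63 + H)/(B - 134) = (-63 + H)/(-134 + B))
(743504 - 1*(-2265768)) - p(360, -129) = (743504 - 1*(-2265768)) - (-63 + 360)/(-134 - 129) = (743504 + 2265768) - 297/(-263) = 3009272 - (-1)*297/263 = 3009272 - 1*(-297/263) = 3009272 + 297/263 = 791438833/263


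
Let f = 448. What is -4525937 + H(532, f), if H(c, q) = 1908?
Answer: -4524029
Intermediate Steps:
-4525937 + H(532, f) = -4525937 + 1908 = -4524029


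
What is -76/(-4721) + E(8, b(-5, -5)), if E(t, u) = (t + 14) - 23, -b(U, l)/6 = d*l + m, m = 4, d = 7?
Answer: -4645/4721 ≈ -0.98390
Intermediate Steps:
b(U, l) = -24 - 42*l (b(U, l) = -6*(7*l + 4) = -6*(4 + 7*l) = -24 - 42*l)
E(t, u) = -9 + t (E(t, u) = (14 + t) - 23 = -9 + t)
-76/(-4721) + E(8, b(-5, -5)) = -76/(-4721) + (-9 + 8) = -76*(-1/4721) - 1 = 76/4721 - 1 = -4645/4721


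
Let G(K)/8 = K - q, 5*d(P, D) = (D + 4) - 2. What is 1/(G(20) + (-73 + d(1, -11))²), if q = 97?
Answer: 25/124476 ≈ 0.00020084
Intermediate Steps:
d(P, D) = ⅖ + D/5 (d(P, D) = ((D + 4) - 2)/5 = ((4 + D) - 2)/5 = (2 + D)/5 = ⅖ + D/5)
G(K) = -776 + 8*K (G(K) = 8*(K - 1*97) = 8*(K - 97) = 8*(-97 + K) = -776 + 8*K)
1/(G(20) + (-73 + d(1, -11))²) = 1/((-776 + 8*20) + (-73 + (⅖ + (⅕)*(-11)))²) = 1/((-776 + 160) + (-73 + (⅖ - 11/5))²) = 1/(-616 + (-73 - 9/5)²) = 1/(-616 + (-374/5)²) = 1/(-616 + 139876/25) = 1/(124476/25) = 25/124476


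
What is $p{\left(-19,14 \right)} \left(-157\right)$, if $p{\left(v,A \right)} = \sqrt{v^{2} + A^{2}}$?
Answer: $- 157 \sqrt{557} \approx -3705.3$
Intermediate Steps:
$p{\left(v,A \right)} = \sqrt{A^{2} + v^{2}}$
$p{\left(-19,14 \right)} \left(-157\right) = \sqrt{14^{2} + \left(-19\right)^{2}} \left(-157\right) = \sqrt{196 + 361} \left(-157\right) = \sqrt{557} \left(-157\right) = - 157 \sqrt{557}$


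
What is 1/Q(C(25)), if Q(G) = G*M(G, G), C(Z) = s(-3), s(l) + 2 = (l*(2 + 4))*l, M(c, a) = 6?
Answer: 1/312 ≈ 0.0032051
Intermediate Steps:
s(l) = -2 + 6*l**2 (s(l) = -2 + (l*(2 + 4))*l = -2 + (l*6)*l = -2 + (6*l)*l = -2 + 6*l**2)
C(Z) = 52 (C(Z) = -2 + 6*(-3)**2 = -2 + 6*9 = -2 + 54 = 52)
Q(G) = 6*G (Q(G) = G*6 = 6*G)
1/Q(C(25)) = 1/(6*52) = 1/312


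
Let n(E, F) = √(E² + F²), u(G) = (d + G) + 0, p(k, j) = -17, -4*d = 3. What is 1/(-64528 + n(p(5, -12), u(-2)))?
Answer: -1032448/66621799799 - 4*√4745/66621799799 ≈ -1.5501e-5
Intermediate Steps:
d = -¾ (d = -¼*3 = -¾ ≈ -0.75000)
u(G) = -¾ + G (u(G) = (-¾ + G) + 0 = -¾ + G)
1/(-64528 + n(p(5, -12), u(-2))) = 1/(-64528 + √((-17)² + (-¾ - 2)²)) = 1/(-64528 + √(289 + (-11/4)²)) = 1/(-64528 + √(289 + 121/16)) = 1/(-64528 + √(4745/16)) = 1/(-64528 + √4745/4)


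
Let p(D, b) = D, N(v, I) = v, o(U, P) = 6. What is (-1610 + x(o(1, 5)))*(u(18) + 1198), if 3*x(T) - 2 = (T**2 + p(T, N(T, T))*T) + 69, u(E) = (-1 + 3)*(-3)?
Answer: -5586904/3 ≈ -1.8623e+6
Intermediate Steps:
u(E) = -6 (u(E) = 2*(-3) = -6)
x(T) = 71/3 + 2*T**2/3 (x(T) = 2/3 + ((T**2 + T*T) + 69)/3 = 2/3 + ((T**2 + T**2) + 69)/3 = 2/3 + (2*T**2 + 69)/3 = 2/3 + (69 + 2*T**2)/3 = 2/3 + (23 + 2*T**2/3) = 71/3 + 2*T**2/3)
(-1610 + x(o(1, 5)))*(u(18) + 1198) = (-1610 + (71/3 + (2/3)*6**2))*(-6 + 1198) = (-1610 + (71/3 + (2/3)*36))*1192 = (-1610 + (71/3 + 24))*1192 = (-1610 + 143/3)*1192 = -4687/3*1192 = -5586904/3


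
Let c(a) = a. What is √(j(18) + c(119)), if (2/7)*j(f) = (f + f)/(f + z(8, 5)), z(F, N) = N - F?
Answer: 7*√65/5 ≈ 11.287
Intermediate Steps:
j(f) = 7*f/(-3 + f) (j(f) = 7*((f + f)/(f + (5 - 1*8)))/2 = 7*((2*f)/(f + (5 - 8)))/2 = 7*((2*f)/(f - 3))/2 = 7*((2*f)/(-3 + f))/2 = 7*(2*f/(-3 + f))/2 = 7*f/(-3 + f))
√(j(18) + c(119)) = √(7*18/(-3 + 18) + 119) = √(7*18/15 + 119) = √(7*18*(1/15) + 119) = √(42/5 + 119) = √(637/5) = 7*√65/5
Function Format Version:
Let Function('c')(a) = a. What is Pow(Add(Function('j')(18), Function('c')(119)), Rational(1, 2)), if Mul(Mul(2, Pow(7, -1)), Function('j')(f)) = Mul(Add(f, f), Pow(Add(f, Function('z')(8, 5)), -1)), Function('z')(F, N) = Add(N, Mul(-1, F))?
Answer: Mul(Rational(7, 5), Pow(65, Rational(1, 2))) ≈ 11.287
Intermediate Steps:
Function('j')(f) = Mul(7, f, Pow(Add(-3, f), -1)) (Function('j')(f) = Mul(Rational(7, 2), Mul(Add(f, f), Pow(Add(f, Add(5, Mul(-1, 8))), -1))) = Mul(Rational(7, 2), Mul(Mul(2, f), Pow(Add(f, Add(5, -8)), -1))) = Mul(Rational(7, 2), Mul(Mul(2, f), Pow(Add(f, -3), -1))) = Mul(Rational(7, 2), Mul(Mul(2, f), Pow(Add(-3, f), -1))) = Mul(Rational(7, 2), Mul(2, f, Pow(Add(-3, f), -1))) = Mul(7, f, Pow(Add(-3, f), -1)))
Pow(Add(Function('j')(18), Function('c')(119)), Rational(1, 2)) = Pow(Add(Mul(7, 18, Pow(Add(-3, 18), -1)), 119), Rational(1, 2)) = Pow(Add(Mul(7, 18, Pow(15, -1)), 119), Rational(1, 2)) = Pow(Add(Mul(7, 18, Rational(1, 15)), 119), Rational(1, 2)) = Pow(Add(Rational(42, 5), 119), Rational(1, 2)) = Pow(Rational(637, 5), Rational(1, 2)) = Mul(Rational(7, 5), Pow(65, Rational(1, 2)))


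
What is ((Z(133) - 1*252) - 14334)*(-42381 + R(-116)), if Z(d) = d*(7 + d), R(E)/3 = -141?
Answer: -172671336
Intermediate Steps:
R(E) = -423 (R(E) = 3*(-141) = -423)
((Z(133) - 1*252) - 14334)*(-42381 + R(-116)) = ((133*(7 + 133) - 1*252) - 14334)*(-42381 - 423) = ((133*140 - 252) - 14334)*(-42804) = ((18620 - 252) - 14334)*(-42804) = (18368 - 14334)*(-42804) = 4034*(-42804) = -172671336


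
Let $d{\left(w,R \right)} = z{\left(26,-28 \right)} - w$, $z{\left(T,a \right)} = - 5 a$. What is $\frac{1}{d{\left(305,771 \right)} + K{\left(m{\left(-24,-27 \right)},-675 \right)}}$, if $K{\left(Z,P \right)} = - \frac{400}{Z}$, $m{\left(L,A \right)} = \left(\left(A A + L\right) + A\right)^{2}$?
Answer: $- \frac{114921}{18962065} \approx -0.0060606$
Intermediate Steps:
$d{\left(w,R \right)} = 140 - w$ ($d{\left(w,R \right)} = \left(-5\right) \left(-28\right) - w = 140 - w$)
$m{\left(L,A \right)} = \left(A + L + A^{2}\right)^{2}$ ($m{\left(L,A \right)} = \left(\left(A^{2} + L\right) + A\right)^{2} = \left(\left(L + A^{2}\right) + A\right)^{2} = \left(A + L + A^{2}\right)^{2}$)
$\frac{1}{d{\left(305,771 \right)} + K{\left(m{\left(-24,-27 \right)},-675 \right)}} = \frac{1}{\left(140 - 305\right) - \frac{400}{\left(-27 - 24 + \left(-27\right)^{2}\right)^{2}}} = \frac{1}{\left(140 - 305\right) - \frac{400}{\left(-27 - 24 + 729\right)^{2}}} = \frac{1}{-165 - \frac{400}{678^{2}}} = \frac{1}{-165 - \frac{400}{459684}} = \frac{1}{-165 - \frac{100}{114921}} = \frac{1}{- \frac{18962065}{114921}} = - \frac{114921}{18962065}$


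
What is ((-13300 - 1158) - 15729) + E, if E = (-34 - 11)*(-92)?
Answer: -26047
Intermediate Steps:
E = 4140 (E = -45*(-92) = 4140)
((-13300 - 1158) - 15729) + E = ((-13300 - 1158) - 15729) + 4140 = (-14458 - 15729) + 4140 = -30187 + 4140 = -26047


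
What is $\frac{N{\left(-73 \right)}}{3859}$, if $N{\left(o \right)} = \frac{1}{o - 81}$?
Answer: $- \frac{1}{594286} \approx -1.6827 \cdot 10^{-6}$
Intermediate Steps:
$N{\left(o \right)} = \frac{1}{-81 + o}$
$\frac{N{\left(-73 \right)}}{3859} = \frac{1}{\left(-81 - 73\right) 3859} = \frac{1}{-154} \cdot \frac{1}{3859} = \left(- \frac{1}{154}\right) \frac{1}{3859} = - \frac{1}{594286}$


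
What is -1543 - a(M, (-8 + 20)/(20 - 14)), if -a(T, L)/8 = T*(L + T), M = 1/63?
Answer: -6123151/3969 ≈ -1542.7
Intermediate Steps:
M = 1/63 ≈ 0.015873
a(T, L) = -8*T*(L + T)
-1543 - a(M, (-8 + 20)/(20 - 14)) = -1543 - (-8)*((-8 + 20)/(20 - 14) + 1/63)/63 = -1543 - (-8)*(12/6 + 1/63)/63 = -1543 - (-8)*(12*(⅙) + 1/63)/63 = -1543 - (-8)*(2 + 1/63)/63 = -1543 - (-8)*127/(63*63) = -1543 - 1*(-1016/3969) = -1543 + 1016/3969 = -6123151/3969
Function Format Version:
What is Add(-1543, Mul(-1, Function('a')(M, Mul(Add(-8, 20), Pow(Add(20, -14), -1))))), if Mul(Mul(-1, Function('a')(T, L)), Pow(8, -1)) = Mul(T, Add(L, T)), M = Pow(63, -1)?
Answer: Rational(-6123151, 3969) ≈ -1542.7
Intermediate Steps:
M = Rational(1, 63) ≈ 0.015873
Function('a')(T, L) = Mul(-8, T, Add(L, T)) (Function('a')(T, L) = Mul(-8, Mul(T, Add(L, T))) = Mul(-8, T, Add(L, T)))
Add(-1543, Mul(-1, Function('a')(M, Mul(Add(-8, 20), Pow(Add(20, -14), -1))))) = Add(-1543, Mul(-1, Mul(-8, Rational(1, 63), Add(Mul(Add(-8, 20), Pow(Add(20, -14), -1)), Rational(1, 63))))) = Add(-1543, Mul(-1, Mul(-8, Rational(1, 63), Add(Mul(12, Pow(6, -1)), Rational(1, 63))))) = Add(-1543, Mul(-1, Mul(-8, Rational(1, 63), Add(Mul(12, Rational(1, 6)), Rational(1, 63))))) = Add(-1543, Mul(-1, Mul(-8, Rational(1, 63), Add(2, Rational(1, 63))))) = Add(-1543, Mul(-1, Mul(-8, Rational(1, 63), Rational(127, 63)))) = Add(-1543, Mul(-1, Rational(-1016, 3969))) = Add(-1543, Rational(1016, 3969)) = Rational(-6123151, 3969)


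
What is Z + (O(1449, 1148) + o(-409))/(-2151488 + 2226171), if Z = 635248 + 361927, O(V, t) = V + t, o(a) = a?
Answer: 74472022713/74683 ≈ 9.9718e+5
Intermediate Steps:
Z = 997175
Z + (O(1449, 1148) + o(-409))/(-2151488 + 2226171) = 997175 + ((1449 + 1148) - 409)/(-2151488 + 2226171) = 997175 + (2597 - 409)/74683 = 997175 + 2188*(1/74683) = 997175 + 2188/74683 = 74472022713/74683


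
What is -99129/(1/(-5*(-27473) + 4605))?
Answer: -14073344130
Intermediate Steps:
-99129/(1/(-5*(-27473) + 4605)) = -99129/(1/(137365 + 4605)) = -99129/(1/141970) = -99129/1/141970 = -99129*141970 = -14073344130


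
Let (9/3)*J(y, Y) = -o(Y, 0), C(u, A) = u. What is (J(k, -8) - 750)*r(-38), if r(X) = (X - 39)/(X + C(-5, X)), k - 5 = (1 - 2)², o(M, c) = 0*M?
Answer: -57750/43 ≈ -1343.0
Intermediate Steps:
o(M, c) = 0
k = 6 (k = 5 + (1 - 2)² = 5 + (-1)² = 5 + 1 = 6)
J(y, Y) = 0 (J(y, Y) = (-1*0)/3 = (⅓)*0 = 0)
r(X) = (-39 + X)/(-5 + X) (r(X) = (X - 39)/(X - 5) = (-39 + X)/(-5 + X))
(J(k, -8) - 750)*r(-38) = (0 - 750)*((-39 - 38)/(-5 - 38)) = -750*(-77)/(-43) = -(-750)*(-77)/43 = -750*77/43 = -57750/43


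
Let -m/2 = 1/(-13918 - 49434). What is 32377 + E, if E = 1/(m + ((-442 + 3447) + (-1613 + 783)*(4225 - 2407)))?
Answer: 1544447558747567/47701997059 ≈ 32377.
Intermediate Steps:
m = 1/31676 (m = -2/(-13918 - 49434) = -2/(-63352) = -2*(-1/63352) = 1/31676 ≈ 3.1570e-5)
E = -31676/47701997059 (E = 1/(1/31676 + ((-442 + 3447) + (-1613 + 783)*(4225 - 2407))) = 1/(1/31676 + (3005 - 830*1818)) = 1/(1/31676 + (3005 - 1508940)) = 1/(1/31676 - 1505935) = 1/(-47701997059/31676) = -31676/47701997059 ≈ -6.6404e-7)
32377 + E = 32377 - 31676/47701997059 = 1544447558747567/47701997059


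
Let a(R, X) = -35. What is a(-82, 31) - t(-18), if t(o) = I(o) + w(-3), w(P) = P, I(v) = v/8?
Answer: -119/4 ≈ -29.750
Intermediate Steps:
I(v) = v/8 (I(v) = v*(⅛) = v/8)
t(o) = -3 + o/8 (t(o) = o/8 - 3 = -3 + o/8)
a(-82, 31) - t(-18) = -35 - (-3 + (⅛)*(-18)) = -35 - (-3 - 9/4) = -35 - 1*(-21/4) = -35 + 21/4 = -119/4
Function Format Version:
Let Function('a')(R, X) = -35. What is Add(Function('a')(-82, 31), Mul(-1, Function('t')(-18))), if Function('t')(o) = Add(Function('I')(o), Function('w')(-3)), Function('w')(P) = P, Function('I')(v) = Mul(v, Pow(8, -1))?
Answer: Rational(-119, 4) ≈ -29.750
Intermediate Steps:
Function('I')(v) = Mul(Rational(1, 8), v) (Function('I')(v) = Mul(v, Rational(1, 8)) = Mul(Rational(1, 8), v))
Function('t')(o) = Add(-3, Mul(Rational(1, 8), o)) (Function('t')(o) = Add(Mul(Rational(1, 8), o), -3) = Add(-3, Mul(Rational(1, 8), o)))
Add(Function('a')(-82, 31), Mul(-1, Function('t')(-18))) = Add(-35, Mul(-1, Add(-3, Mul(Rational(1, 8), -18)))) = Add(-35, Mul(-1, Add(-3, Rational(-9, 4)))) = Add(-35, Mul(-1, Rational(-21, 4))) = Add(-35, Rational(21, 4)) = Rational(-119, 4)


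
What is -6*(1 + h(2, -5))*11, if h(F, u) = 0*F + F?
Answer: -198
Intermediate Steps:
h(F, u) = F (h(F, u) = 0 + F = F)
-6*(1 + h(2, -5))*11 = -6*(1 + 2)*11 = -18*11 = -6*33 = -198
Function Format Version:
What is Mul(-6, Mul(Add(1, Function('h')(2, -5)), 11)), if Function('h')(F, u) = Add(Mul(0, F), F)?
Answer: -198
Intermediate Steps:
Function('h')(F, u) = F (Function('h')(F, u) = Add(0, F) = F)
Mul(-6, Mul(Add(1, Function('h')(2, -5)), 11)) = Mul(-6, Mul(Add(1, 2), 11)) = Mul(-6, Mul(3, 11)) = Mul(-6, 33) = -198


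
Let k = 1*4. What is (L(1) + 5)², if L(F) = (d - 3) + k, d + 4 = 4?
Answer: 36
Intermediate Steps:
d = 0 (d = -4 + 4 = 0)
k = 4
L(F) = 1 (L(F) = (0 - 3) + 4 = -3 + 4 = 1)
(L(1) + 5)² = (1 + 5)² = 6² = 36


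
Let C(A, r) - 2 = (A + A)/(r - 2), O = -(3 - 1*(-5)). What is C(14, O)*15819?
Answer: -63276/5 ≈ -12655.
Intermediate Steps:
O = -8 (O = -(3 + 5) = -1*8 = -8)
C(A, r) = 2 + 2*A/(-2 + r) (C(A, r) = 2 + (A + A)/(r - 2) = 2 + (2*A)/(-2 + r) = 2 + 2*A/(-2 + r))
C(14, O)*15819 = (2*(-2 + 14 - 8)/(-2 - 8))*15819 = (2*4/(-10))*15819 = (2*(-1/10)*4)*15819 = -4/5*15819 = -63276/5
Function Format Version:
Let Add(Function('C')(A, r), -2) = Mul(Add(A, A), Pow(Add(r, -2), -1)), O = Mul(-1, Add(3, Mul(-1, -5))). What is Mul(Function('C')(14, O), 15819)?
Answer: Rational(-63276, 5) ≈ -12655.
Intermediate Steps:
O = -8 (O = Mul(-1, Add(3, 5)) = Mul(-1, 8) = -8)
Function('C')(A, r) = Add(2, Mul(2, A, Pow(Add(-2, r), -1))) (Function('C')(A, r) = Add(2, Mul(Add(A, A), Pow(Add(r, -2), -1))) = Add(2, Mul(Mul(2, A), Pow(Add(-2, r), -1))) = Add(2, Mul(2, A, Pow(Add(-2, r), -1))))
Mul(Function('C')(14, O), 15819) = Mul(Mul(2, Pow(Add(-2, -8), -1), Add(-2, 14, -8)), 15819) = Mul(Mul(2, Pow(-10, -1), 4), 15819) = Mul(Mul(2, Rational(-1, 10), 4), 15819) = Mul(Rational(-4, 5), 15819) = Rational(-63276, 5)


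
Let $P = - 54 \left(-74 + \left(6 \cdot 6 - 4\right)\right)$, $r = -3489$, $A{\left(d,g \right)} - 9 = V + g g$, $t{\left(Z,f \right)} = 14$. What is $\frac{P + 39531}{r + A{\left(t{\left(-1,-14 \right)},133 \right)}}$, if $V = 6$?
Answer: $\frac{41799}{14215} \approx 2.9405$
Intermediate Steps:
$A{\left(d,g \right)} = 15 + g^{2}$ ($A{\left(d,g \right)} = 9 + \left(6 + g g\right) = 9 + \left(6 + g^{2}\right) = 15 + g^{2}$)
$P = 2268$ ($P = - 54 \left(-74 + \left(36 - 4\right)\right) = - 54 \left(-74 + 32\right) = \left(-54\right) \left(-42\right) = 2268$)
$\frac{P + 39531}{r + A{\left(t{\left(-1,-14 \right)},133 \right)}} = \frac{2268 + 39531}{-3489 + \left(15 + 133^{2}\right)} = \frac{41799}{-3489 + \left(15 + 17689\right)} = \frac{41799}{-3489 + 17704} = \frac{41799}{14215}$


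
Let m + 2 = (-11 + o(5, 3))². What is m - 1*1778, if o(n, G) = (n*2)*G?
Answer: -1419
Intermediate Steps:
o(n, G) = 2*G*n (o(n, G) = (2*n)*G = 2*G*n)
m = 359 (m = -2 + (-11 + 2*3*5)² = -2 + (-11 + 30)² = -2 + 19² = -2 + 361 = 359)
m - 1*1778 = 359 - 1*1778 = 359 - 1778 = -1419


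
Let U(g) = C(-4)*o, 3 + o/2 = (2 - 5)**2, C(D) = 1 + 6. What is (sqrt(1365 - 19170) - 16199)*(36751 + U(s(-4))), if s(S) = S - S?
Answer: -596690165 + 36835*I*sqrt(17805) ≈ -5.9669e+8 + 4.9151e+6*I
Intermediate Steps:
C(D) = 7
s(S) = 0
o = 12 (o = -6 + 2*(2 - 5)**2 = -6 + 2*(-3)**2 = -6 + 2*9 = -6 + 18 = 12)
U(g) = 84 (U(g) = 7*12 = 84)
(sqrt(1365 - 19170) - 16199)*(36751 + U(s(-4))) = (sqrt(1365 - 19170) - 16199)*(36751 + 84) = (sqrt(-17805) - 16199)*36835 = (I*sqrt(17805) - 16199)*36835 = (-16199 + I*sqrt(17805))*36835 = -596690165 + 36835*I*sqrt(17805)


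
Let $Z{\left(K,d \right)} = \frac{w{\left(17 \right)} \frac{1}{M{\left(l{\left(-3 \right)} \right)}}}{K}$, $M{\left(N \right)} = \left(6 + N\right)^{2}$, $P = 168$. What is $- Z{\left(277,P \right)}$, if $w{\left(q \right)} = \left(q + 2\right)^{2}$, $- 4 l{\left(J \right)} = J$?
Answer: $- \frac{5776}{201933} \approx -0.028604$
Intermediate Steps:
$l{\left(J \right)} = - \frac{J}{4}$
$w{\left(q \right)} = \left(2 + q\right)^{2}$
$Z{\left(K,d \right)} = \frac{5776}{729 K}$ ($Z{\left(K,d \right)} = \frac{\left(2 + 17\right)^{2} \frac{1}{\left(6 - - \frac{3}{4}\right)^{2}}}{K} = \frac{19^{2} \frac{1}{\left(6 + \frac{3}{4}\right)^{2}}}{K} = \frac{361 \frac{1}{\left(\frac{27}{4}\right)^{2}}}{K} = \frac{361 \frac{1}{\frac{729}{16}}}{K} = \frac{361 \cdot \frac{16}{729}}{K} = \frac{5776}{729 K}$)
$- Z{\left(277,P \right)} = - \frac{5776}{729 \cdot 277} = \left(-1\right) \frac{5776}{201933} = - \frac{5776}{201933}$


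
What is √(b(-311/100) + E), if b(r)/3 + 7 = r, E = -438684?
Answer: I*√43871433/10 ≈ 662.36*I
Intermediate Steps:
b(r) = -21 + 3*r
√(b(-311/100) + E) = √((-21 + 3*(-311/100)) - 438684) = √((-21 - 933/100) - 438684) = √(-3033/100 - 438684) = √(-43871433/100) = I*√43871433/10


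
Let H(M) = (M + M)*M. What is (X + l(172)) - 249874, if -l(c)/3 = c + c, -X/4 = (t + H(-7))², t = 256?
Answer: -752170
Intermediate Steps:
H(M) = 2*M² (H(M) = (2*M)*M = 2*M²)
X = -501264 (X = -4*(256 + 2*(-7)²)² = -4*(256 + 2*49)² = -4*(256 + 98)² = -4*354² = -4*125316 = -501264)
l(c) = -6*c (l(c) = -3*(c + c) = -6*c)
(X + l(172)) - 249874 = (-501264 - 6*172) - 249874 = (-501264 - 1032) - 249874 = -502296 - 249874 = -752170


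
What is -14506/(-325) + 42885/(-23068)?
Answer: 320686783/7497100 ≈ 42.775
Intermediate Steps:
-14506/(-325) + 42885/(-23068) = -14506*(-1/325) + 42885*(-1/23068) = 14506/325 - 42885/23068 = 320686783/7497100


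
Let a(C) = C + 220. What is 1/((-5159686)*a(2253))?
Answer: -1/12759903478 ≈ -7.8371e-11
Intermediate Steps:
a(C) = 220 + C
1/((-5159686)*a(2253)) = 1/((-5159686)*(220 + 2253)) = -1/5159686/2473 = -1/5159686*1/2473 = -1/12759903478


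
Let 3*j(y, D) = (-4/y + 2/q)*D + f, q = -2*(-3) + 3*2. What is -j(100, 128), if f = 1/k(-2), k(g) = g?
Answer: -2357/450 ≈ -5.2378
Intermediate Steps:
q = 12 (q = 6 + 6 = 12)
f = -½ (f = 1/(-2) = -½ ≈ -0.50000)
j(y, D) = -⅙ + D*(⅙ - 4/y)/3 (j(y, D) = ((-4/y + 2/12)*D - ½)/3 = ((-4/y + 2*(1/12))*D - ½)/3 = ((-4/y + ⅙)*D - ½)/3 = ((⅙ - 4/y)*D - ½)/3 = (D*(⅙ - 4/y) - ½)/3 = (-½ + D*(⅙ - 4/y))/3 = -⅙ + D*(⅙ - 4/y)/3)
-j(100, 128) = -(-24*128 + 100*(-3 + 128))/(18*100) = -(-3072 + 100*125)/(18*100) = -(-3072 + 12500)/(18*100) = -9428/(18*100) = -1*2357/450 = -2357/450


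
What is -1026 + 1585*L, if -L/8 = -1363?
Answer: 17281814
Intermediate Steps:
L = 10904 (L = -8*(-1363) = 10904)
-1026 + 1585*L = -1026 + 1585*10904 = -1026 + 17282840 = 17281814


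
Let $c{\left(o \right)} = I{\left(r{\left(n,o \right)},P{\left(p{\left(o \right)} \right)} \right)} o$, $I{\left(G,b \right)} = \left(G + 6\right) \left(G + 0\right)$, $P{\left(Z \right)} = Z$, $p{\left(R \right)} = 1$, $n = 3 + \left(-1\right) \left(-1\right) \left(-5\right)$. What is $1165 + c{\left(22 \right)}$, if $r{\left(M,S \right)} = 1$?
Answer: $1319$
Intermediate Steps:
$n = -2$ ($n = 3 + 1 \left(-5\right) = 3 - 5 = -2$)
$I{\left(G,b \right)} = G \left(6 + G\right)$ ($I{\left(G,b \right)} = \left(6 + G\right) G = G \left(6 + G\right)$)
$c{\left(o \right)} = 7 o$ ($c{\left(o \right)} = 1 \left(6 + 1\right) o = 1 \cdot 7 o = 7 o$)
$1165 + c{\left(22 \right)} = 1165 + 7 \cdot 22 = 1165 + 154 = 1319$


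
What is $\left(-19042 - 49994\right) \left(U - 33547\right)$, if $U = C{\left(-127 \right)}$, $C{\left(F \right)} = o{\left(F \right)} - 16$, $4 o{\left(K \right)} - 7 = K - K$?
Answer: $2316934455$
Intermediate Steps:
$o{\left(K \right)} = \frac{7}{4}$ ($o{\left(K \right)} = \frac{7}{4} + \frac{K - K}{4} = \frac{7}{4} + \frac{1}{4} \cdot 0 = \frac{7}{4} + 0 = \frac{7}{4}$)
$C{\left(F \right)} = - \frac{57}{4}$ ($C{\left(F \right)} = \frac{7}{4} - 16 = - \frac{57}{4}$)
$U = - \frac{57}{4} \approx -14.25$
$\left(-19042 - 49994\right) \left(U - 33547\right) = \left(-19042 - 49994\right) \left(- \frac{57}{4} - 33547\right) = \left(-69036\right) \left(- \frac{134245}{4}\right) = 2316934455$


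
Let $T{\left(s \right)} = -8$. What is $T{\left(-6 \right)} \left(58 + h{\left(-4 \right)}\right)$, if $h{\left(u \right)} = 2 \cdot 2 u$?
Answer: $-336$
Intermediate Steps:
$h{\left(u \right)} = 4 u$
$T{\left(-6 \right)} \left(58 + h{\left(-4 \right)}\right) = - 8 \left(58 + 4 \left(-4\right)\right) = - 8 \left(58 - 16\right) = \left(-8\right) 42 = -336$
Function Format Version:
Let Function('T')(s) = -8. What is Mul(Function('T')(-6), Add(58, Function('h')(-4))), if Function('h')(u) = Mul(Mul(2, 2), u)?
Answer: -336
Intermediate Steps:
Function('h')(u) = Mul(4, u)
Mul(Function('T')(-6), Add(58, Function('h')(-4))) = Mul(-8, Add(58, Mul(4, -4))) = Mul(-8, Add(58, -16)) = Mul(-8, 42) = -336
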